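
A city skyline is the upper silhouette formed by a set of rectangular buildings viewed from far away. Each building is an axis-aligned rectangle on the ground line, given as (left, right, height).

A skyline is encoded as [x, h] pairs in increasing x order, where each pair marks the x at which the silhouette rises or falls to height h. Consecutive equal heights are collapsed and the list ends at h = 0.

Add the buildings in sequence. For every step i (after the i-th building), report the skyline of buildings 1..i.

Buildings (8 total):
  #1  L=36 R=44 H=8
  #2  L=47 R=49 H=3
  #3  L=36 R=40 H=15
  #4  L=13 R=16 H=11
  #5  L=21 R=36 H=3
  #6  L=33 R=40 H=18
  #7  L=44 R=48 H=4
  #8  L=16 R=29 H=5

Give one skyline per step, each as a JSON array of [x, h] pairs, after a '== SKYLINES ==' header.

== SKYLINES ==
[[36,8],[44,0]]
[[36,8],[44,0],[47,3],[49,0]]
[[36,15],[40,8],[44,0],[47,3],[49,0]]
[[13,11],[16,0],[36,15],[40,8],[44,0],[47,3],[49,0]]
[[13,11],[16,0],[21,3],[36,15],[40,8],[44,0],[47,3],[49,0]]
[[13,11],[16,0],[21,3],[33,18],[40,8],[44,0],[47,3],[49,0]]
[[13,11],[16,0],[21,3],[33,18],[40,8],[44,4],[48,3],[49,0]]
[[13,11],[16,5],[29,3],[33,18],[40,8],[44,4],[48,3],[49,0]]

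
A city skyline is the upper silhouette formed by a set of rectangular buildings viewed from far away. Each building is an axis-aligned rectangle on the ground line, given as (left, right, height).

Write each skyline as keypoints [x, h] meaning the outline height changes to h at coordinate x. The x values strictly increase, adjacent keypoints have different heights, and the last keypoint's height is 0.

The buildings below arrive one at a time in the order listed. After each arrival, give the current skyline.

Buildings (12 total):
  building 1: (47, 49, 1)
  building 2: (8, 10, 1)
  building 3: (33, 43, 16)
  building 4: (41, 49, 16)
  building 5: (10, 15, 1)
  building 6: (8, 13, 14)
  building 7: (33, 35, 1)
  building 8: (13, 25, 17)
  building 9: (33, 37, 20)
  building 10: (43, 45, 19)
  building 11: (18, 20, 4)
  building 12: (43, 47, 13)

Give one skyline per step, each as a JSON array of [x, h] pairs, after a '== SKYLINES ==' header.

== SKYLINES ==
[[47,1],[49,0]]
[[8,1],[10,0],[47,1],[49,0]]
[[8,1],[10,0],[33,16],[43,0],[47,1],[49,0]]
[[8,1],[10,0],[33,16],[49,0]]
[[8,1],[15,0],[33,16],[49,0]]
[[8,14],[13,1],[15,0],[33,16],[49,0]]
[[8,14],[13,1],[15,0],[33,16],[49,0]]
[[8,14],[13,17],[25,0],[33,16],[49,0]]
[[8,14],[13,17],[25,0],[33,20],[37,16],[49,0]]
[[8,14],[13,17],[25,0],[33,20],[37,16],[43,19],[45,16],[49,0]]
[[8,14],[13,17],[25,0],[33,20],[37,16],[43,19],[45,16],[49,0]]
[[8,14],[13,17],[25,0],[33,20],[37,16],[43,19],[45,16],[49,0]]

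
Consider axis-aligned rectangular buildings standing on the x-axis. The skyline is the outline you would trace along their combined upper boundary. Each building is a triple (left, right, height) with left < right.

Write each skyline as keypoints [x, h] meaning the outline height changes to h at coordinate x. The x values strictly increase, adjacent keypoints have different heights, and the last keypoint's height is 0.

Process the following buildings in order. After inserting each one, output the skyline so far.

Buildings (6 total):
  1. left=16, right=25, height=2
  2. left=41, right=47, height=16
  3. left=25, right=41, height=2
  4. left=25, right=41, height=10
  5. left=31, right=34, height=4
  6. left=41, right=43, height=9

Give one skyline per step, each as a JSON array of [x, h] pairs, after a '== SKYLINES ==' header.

== SKYLINES ==
[[16,2],[25,0]]
[[16,2],[25,0],[41,16],[47,0]]
[[16,2],[41,16],[47,0]]
[[16,2],[25,10],[41,16],[47,0]]
[[16,2],[25,10],[41,16],[47,0]]
[[16,2],[25,10],[41,16],[47,0]]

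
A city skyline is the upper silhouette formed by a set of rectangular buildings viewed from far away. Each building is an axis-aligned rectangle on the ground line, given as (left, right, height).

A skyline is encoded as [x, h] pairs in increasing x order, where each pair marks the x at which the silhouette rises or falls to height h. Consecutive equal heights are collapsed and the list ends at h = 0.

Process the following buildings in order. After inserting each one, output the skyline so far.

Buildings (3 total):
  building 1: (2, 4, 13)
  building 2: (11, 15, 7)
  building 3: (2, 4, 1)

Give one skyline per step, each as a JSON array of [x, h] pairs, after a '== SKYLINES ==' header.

== SKYLINES ==
[[2,13],[4,0]]
[[2,13],[4,0],[11,7],[15,0]]
[[2,13],[4,0],[11,7],[15,0]]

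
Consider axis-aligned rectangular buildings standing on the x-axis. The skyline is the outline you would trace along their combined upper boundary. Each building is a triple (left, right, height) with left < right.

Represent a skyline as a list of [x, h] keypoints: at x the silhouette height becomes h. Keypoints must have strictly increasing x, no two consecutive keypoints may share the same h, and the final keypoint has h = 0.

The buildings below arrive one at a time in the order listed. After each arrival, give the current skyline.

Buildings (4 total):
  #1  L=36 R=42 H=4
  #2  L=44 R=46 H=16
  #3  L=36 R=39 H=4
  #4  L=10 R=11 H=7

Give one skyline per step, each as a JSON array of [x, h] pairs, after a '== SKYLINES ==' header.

== SKYLINES ==
[[36,4],[42,0]]
[[36,4],[42,0],[44,16],[46,0]]
[[36,4],[42,0],[44,16],[46,0]]
[[10,7],[11,0],[36,4],[42,0],[44,16],[46,0]]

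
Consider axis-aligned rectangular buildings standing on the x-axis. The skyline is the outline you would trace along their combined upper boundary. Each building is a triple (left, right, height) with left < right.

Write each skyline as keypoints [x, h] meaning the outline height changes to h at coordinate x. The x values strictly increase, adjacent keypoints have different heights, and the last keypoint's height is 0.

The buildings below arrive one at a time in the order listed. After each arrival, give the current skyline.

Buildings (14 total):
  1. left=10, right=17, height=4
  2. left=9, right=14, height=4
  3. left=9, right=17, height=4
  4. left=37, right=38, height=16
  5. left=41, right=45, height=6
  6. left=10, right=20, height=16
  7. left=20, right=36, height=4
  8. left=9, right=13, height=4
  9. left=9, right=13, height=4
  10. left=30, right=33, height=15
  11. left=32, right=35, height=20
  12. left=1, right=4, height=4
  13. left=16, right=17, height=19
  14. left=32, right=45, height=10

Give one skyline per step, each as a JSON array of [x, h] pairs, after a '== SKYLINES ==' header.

== SKYLINES ==
[[10,4],[17,0]]
[[9,4],[17,0]]
[[9,4],[17,0]]
[[9,4],[17,0],[37,16],[38,0]]
[[9,4],[17,0],[37,16],[38,0],[41,6],[45,0]]
[[9,4],[10,16],[20,0],[37,16],[38,0],[41,6],[45,0]]
[[9,4],[10,16],[20,4],[36,0],[37,16],[38,0],[41,6],[45,0]]
[[9,4],[10,16],[20,4],[36,0],[37,16],[38,0],[41,6],[45,0]]
[[9,4],[10,16],[20,4],[36,0],[37,16],[38,0],[41,6],[45,0]]
[[9,4],[10,16],[20,4],[30,15],[33,4],[36,0],[37,16],[38,0],[41,6],[45,0]]
[[9,4],[10,16],[20,4],[30,15],[32,20],[35,4],[36,0],[37,16],[38,0],[41,6],[45,0]]
[[1,4],[4,0],[9,4],[10,16],[20,4],[30,15],[32,20],[35,4],[36,0],[37,16],[38,0],[41,6],[45,0]]
[[1,4],[4,0],[9,4],[10,16],[16,19],[17,16],[20,4],[30,15],[32,20],[35,4],[36,0],[37,16],[38,0],[41,6],[45,0]]
[[1,4],[4,0],[9,4],[10,16],[16,19],[17,16],[20,4],[30,15],[32,20],[35,10],[37,16],[38,10],[45,0]]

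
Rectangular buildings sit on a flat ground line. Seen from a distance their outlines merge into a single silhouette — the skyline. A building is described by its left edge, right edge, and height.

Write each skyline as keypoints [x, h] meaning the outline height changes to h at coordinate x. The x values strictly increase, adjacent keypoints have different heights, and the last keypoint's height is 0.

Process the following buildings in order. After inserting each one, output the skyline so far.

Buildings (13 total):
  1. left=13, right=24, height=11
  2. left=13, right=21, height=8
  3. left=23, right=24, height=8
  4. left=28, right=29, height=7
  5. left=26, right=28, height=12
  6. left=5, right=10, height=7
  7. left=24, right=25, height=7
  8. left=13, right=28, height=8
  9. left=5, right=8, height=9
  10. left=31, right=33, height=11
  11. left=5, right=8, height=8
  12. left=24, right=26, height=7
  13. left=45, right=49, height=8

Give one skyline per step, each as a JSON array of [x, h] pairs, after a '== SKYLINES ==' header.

== SKYLINES ==
[[13,11],[24,0]]
[[13,11],[24,0]]
[[13,11],[24,0]]
[[13,11],[24,0],[28,7],[29,0]]
[[13,11],[24,0],[26,12],[28,7],[29,0]]
[[5,7],[10,0],[13,11],[24,0],[26,12],[28,7],[29,0]]
[[5,7],[10,0],[13,11],[24,7],[25,0],[26,12],[28,7],[29,0]]
[[5,7],[10,0],[13,11],[24,8],[26,12],[28,7],[29,0]]
[[5,9],[8,7],[10,0],[13,11],[24,8],[26,12],[28,7],[29,0]]
[[5,9],[8,7],[10,0],[13,11],[24,8],[26,12],[28,7],[29,0],[31,11],[33,0]]
[[5,9],[8,7],[10,0],[13,11],[24,8],[26,12],[28,7],[29,0],[31,11],[33,0]]
[[5,9],[8,7],[10,0],[13,11],[24,8],[26,12],[28,7],[29,0],[31,11],[33,0]]
[[5,9],[8,7],[10,0],[13,11],[24,8],[26,12],[28,7],[29,0],[31,11],[33,0],[45,8],[49,0]]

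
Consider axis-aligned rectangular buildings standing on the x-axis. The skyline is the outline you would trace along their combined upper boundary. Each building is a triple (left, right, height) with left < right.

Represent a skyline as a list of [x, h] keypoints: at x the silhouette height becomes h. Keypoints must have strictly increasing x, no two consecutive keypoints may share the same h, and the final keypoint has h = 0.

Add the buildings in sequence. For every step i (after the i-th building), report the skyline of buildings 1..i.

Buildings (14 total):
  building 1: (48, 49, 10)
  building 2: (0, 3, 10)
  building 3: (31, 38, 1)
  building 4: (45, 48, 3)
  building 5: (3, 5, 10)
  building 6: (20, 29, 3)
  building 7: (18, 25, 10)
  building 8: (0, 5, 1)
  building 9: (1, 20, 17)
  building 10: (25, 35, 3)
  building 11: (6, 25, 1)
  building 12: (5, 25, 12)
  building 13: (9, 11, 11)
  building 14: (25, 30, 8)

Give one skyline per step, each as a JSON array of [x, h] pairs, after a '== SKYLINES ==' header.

== SKYLINES ==
[[48,10],[49,0]]
[[0,10],[3,0],[48,10],[49,0]]
[[0,10],[3,0],[31,1],[38,0],[48,10],[49,0]]
[[0,10],[3,0],[31,1],[38,0],[45,3],[48,10],[49,0]]
[[0,10],[5,0],[31,1],[38,0],[45,3],[48,10],[49,0]]
[[0,10],[5,0],[20,3],[29,0],[31,1],[38,0],[45,3],[48,10],[49,0]]
[[0,10],[5,0],[18,10],[25,3],[29,0],[31,1],[38,0],[45,3],[48,10],[49,0]]
[[0,10],[5,0],[18,10],[25,3],[29,0],[31,1],[38,0],[45,3],[48,10],[49,0]]
[[0,10],[1,17],[20,10],[25,3],[29,0],[31,1],[38,0],[45,3],[48,10],[49,0]]
[[0,10],[1,17],[20,10],[25,3],[35,1],[38,0],[45,3],[48,10],[49,0]]
[[0,10],[1,17],[20,10],[25,3],[35,1],[38,0],[45,3],[48,10],[49,0]]
[[0,10],[1,17],[20,12],[25,3],[35,1],[38,0],[45,3],[48,10],[49,0]]
[[0,10],[1,17],[20,12],[25,3],[35,1],[38,0],[45,3],[48,10],[49,0]]
[[0,10],[1,17],[20,12],[25,8],[30,3],[35,1],[38,0],[45,3],[48,10],[49,0]]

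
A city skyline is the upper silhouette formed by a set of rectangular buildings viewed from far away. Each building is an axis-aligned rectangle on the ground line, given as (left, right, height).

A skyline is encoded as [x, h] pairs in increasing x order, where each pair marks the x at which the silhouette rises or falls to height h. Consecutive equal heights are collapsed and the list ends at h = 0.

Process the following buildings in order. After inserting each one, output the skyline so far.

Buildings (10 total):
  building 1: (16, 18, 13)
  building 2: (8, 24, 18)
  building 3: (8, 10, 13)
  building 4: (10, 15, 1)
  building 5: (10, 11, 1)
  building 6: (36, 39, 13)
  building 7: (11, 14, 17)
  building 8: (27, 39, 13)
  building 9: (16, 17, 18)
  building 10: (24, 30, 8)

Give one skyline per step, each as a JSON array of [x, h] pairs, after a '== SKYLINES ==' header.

== SKYLINES ==
[[16,13],[18,0]]
[[8,18],[24,0]]
[[8,18],[24,0]]
[[8,18],[24,0]]
[[8,18],[24,0]]
[[8,18],[24,0],[36,13],[39,0]]
[[8,18],[24,0],[36,13],[39,0]]
[[8,18],[24,0],[27,13],[39,0]]
[[8,18],[24,0],[27,13],[39,0]]
[[8,18],[24,8],[27,13],[39,0]]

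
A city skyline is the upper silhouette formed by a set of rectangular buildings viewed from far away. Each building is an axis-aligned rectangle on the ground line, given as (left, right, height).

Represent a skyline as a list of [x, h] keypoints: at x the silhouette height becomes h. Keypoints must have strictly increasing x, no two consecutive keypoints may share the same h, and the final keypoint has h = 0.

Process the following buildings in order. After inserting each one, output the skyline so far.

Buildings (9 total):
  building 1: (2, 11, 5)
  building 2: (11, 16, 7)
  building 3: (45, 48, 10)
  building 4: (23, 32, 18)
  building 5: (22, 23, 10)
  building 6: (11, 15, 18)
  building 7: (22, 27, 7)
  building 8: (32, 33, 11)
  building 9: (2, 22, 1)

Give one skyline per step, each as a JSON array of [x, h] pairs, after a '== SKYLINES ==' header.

== SKYLINES ==
[[2,5],[11,0]]
[[2,5],[11,7],[16,0]]
[[2,5],[11,7],[16,0],[45,10],[48,0]]
[[2,5],[11,7],[16,0],[23,18],[32,0],[45,10],[48,0]]
[[2,5],[11,7],[16,0],[22,10],[23,18],[32,0],[45,10],[48,0]]
[[2,5],[11,18],[15,7],[16,0],[22,10],[23,18],[32,0],[45,10],[48,0]]
[[2,5],[11,18],[15,7],[16,0],[22,10],[23,18],[32,0],[45,10],[48,0]]
[[2,5],[11,18],[15,7],[16,0],[22,10],[23,18],[32,11],[33,0],[45,10],[48,0]]
[[2,5],[11,18],[15,7],[16,1],[22,10],[23,18],[32,11],[33,0],[45,10],[48,0]]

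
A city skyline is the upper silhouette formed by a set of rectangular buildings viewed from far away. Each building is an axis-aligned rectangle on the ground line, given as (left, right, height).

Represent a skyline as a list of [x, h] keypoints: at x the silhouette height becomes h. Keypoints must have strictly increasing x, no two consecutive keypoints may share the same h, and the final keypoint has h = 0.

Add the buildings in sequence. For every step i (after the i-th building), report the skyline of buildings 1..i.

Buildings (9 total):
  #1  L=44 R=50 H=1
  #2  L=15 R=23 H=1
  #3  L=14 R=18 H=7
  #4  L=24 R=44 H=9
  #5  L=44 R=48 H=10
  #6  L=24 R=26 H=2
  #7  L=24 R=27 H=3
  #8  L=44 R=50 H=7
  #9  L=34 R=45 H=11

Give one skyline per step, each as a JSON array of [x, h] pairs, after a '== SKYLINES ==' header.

== SKYLINES ==
[[44,1],[50,0]]
[[15,1],[23,0],[44,1],[50,0]]
[[14,7],[18,1],[23,0],[44,1],[50,0]]
[[14,7],[18,1],[23,0],[24,9],[44,1],[50,0]]
[[14,7],[18,1],[23,0],[24,9],[44,10],[48,1],[50,0]]
[[14,7],[18,1],[23,0],[24,9],[44,10],[48,1],[50,0]]
[[14,7],[18,1],[23,0],[24,9],[44,10],[48,1],[50,0]]
[[14,7],[18,1],[23,0],[24,9],[44,10],[48,7],[50,0]]
[[14,7],[18,1],[23,0],[24,9],[34,11],[45,10],[48,7],[50,0]]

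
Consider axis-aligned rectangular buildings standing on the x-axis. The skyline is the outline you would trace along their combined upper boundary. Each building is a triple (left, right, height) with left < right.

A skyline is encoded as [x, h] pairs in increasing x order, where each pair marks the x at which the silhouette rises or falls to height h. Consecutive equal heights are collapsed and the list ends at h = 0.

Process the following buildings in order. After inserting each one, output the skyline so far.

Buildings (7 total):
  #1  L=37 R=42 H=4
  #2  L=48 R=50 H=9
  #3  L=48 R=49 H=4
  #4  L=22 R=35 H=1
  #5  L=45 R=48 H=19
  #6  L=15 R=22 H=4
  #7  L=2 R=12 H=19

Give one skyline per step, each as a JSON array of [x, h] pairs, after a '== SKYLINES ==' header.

== SKYLINES ==
[[37,4],[42,0]]
[[37,4],[42,0],[48,9],[50,0]]
[[37,4],[42,0],[48,9],[50,0]]
[[22,1],[35,0],[37,4],[42,0],[48,9],[50,0]]
[[22,1],[35,0],[37,4],[42,0],[45,19],[48,9],[50,0]]
[[15,4],[22,1],[35,0],[37,4],[42,0],[45,19],[48,9],[50,0]]
[[2,19],[12,0],[15,4],[22,1],[35,0],[37,4],[42,0],[45,19],[48,9],[50,0]]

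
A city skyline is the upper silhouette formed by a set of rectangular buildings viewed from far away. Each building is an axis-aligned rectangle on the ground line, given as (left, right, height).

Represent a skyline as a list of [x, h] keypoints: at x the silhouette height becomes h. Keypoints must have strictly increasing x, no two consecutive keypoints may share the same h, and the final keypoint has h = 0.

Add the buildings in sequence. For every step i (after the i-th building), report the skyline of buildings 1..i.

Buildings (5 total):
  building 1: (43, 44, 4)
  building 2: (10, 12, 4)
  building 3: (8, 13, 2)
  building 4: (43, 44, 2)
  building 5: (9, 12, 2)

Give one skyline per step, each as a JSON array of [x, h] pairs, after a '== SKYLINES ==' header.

== SKYLINES ==
[[43,4],[44,0]]
[[10,4],[12,0],[43,4],[44,0]]
[[8,2],[10,4],[12,2],[13,0],[43,4],[44,0]]
[[8,2],[10,4],[12,2],[13,0],[43,4],[44,0]]
[[8,2],[10,4],[12,2],[13,0],[43,4],[44,0]]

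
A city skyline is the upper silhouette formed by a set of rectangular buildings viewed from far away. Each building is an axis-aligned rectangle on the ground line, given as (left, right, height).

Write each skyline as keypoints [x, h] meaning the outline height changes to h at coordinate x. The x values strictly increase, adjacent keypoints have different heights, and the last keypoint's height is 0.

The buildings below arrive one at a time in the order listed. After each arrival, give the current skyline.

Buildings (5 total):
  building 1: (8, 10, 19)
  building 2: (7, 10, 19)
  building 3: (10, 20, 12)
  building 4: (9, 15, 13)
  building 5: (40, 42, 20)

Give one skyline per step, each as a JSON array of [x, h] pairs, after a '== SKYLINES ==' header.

== SKYLINES ==
[[8,19],[10,0]]
[[7,19],[10,0]]
[[7,19],[10,12],[20,0]]
[[7,19],[10,13],[15,12],[20,0]]
[[7,19],[10,13],[15,12],[20,0],[40,20],[42,0]]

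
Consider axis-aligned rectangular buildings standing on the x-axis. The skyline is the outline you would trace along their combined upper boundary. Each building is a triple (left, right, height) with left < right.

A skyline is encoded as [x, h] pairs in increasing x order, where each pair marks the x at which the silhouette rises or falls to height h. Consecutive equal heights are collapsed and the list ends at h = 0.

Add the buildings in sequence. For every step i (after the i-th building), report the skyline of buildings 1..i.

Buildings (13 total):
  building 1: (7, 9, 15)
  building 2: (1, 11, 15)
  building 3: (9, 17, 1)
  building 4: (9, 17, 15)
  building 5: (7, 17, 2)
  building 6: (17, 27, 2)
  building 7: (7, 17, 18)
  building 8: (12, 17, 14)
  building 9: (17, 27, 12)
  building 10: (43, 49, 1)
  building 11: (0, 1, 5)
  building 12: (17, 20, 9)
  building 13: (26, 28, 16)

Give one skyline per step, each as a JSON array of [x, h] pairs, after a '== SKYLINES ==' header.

== SKYLINES ==
[[7,15],[9,0]]
[[1,15],[11,0]]
[[1,15],[11,1],[17,0]]
[[1,15],[17,0]]
[[1,15],[17,0]]
[[1,15],[17,2],[27,0]]
[[1,15],[7,18],[17,2],[27,0]]
[[1,15],[7,18],[17,2],[27,0]]
[[1,15],[7,18],[17,12],[27,0]]
[[1,15],[7,18],[17,12],[27,0],[43,1],[49,0]]
[[0,5],[1,15],[7,18],[17,12],[27,0],[43,1],[49,0]]
[[0,5],[1,15],[7,18],[17,12],[27,0],[43,1],[49,0]]
[[0,5],[1,15],[7,18],[17,12],[26,16],[28,0],[43,1],[49,0]]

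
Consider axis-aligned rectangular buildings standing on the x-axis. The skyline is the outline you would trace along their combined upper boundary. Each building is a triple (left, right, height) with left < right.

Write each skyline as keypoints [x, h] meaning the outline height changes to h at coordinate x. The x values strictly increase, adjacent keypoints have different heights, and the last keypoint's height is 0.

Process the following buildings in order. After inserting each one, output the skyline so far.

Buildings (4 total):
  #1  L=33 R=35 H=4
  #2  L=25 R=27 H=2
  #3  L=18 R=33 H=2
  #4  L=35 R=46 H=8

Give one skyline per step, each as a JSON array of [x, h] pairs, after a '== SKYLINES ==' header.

== SKYLINES ==
[[33,4],[35,0]]
[[25,2],[27,0],[33,4],[35,0]]
[[18,2],[33,4],[35,0]]
[[18,2],[33,4],[35,8],[46,0]]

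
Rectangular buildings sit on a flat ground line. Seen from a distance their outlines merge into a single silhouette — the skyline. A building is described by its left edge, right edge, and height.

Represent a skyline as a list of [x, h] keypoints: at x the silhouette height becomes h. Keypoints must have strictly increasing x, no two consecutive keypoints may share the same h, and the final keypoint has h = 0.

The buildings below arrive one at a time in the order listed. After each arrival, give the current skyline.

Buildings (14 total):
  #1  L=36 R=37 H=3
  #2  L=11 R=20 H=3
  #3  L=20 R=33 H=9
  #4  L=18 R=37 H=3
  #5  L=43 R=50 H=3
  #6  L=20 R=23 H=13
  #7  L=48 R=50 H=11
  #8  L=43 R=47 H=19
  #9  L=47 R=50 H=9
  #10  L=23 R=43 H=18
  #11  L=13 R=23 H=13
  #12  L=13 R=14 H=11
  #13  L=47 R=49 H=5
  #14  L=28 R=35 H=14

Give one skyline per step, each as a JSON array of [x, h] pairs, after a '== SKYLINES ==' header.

== SKYLINES ==
[[36,3],[37,0]]
[[11,3],[20,0],[36,3],[37,0]]
[[11,3],[20,9],[33,0],[36,3],[37,0]]
[[11,3],[20,9],[33,3],[37,0]]
[[11,3],[20,9],[33,3],[37,0],[43,3],[50,0]]
[[11,3],[20,13],[23,9],[33,3],[37,0],[43,3],[50,0]]
[[11,3],[20,13],[23,9],[33,3],[37,0],[43,3],[48,11],[50,0]]
[[11,3],[20,13],[23,9],[33,3],[37,0],[43,19],[47,3],[48,11],[50,0]]
[[11,3],[20,13],[23,9],[33,3],[37,0],[43,19],[47,9],[48,11],[50,0]]
[[11,3],[20,13],[23,18],[43,19],[47,9],[48,11],[50,0]]
[[11,3],[13,13],[23,18],[43,19],[47,9],[48,11],[50,0]]
[[11,3],[13,13],[23,18],[43,19],[47,9],[48,11],[50,0]]
[[11,3],[13,13],[23,18],[43,19],[47,9],[48,11],[50,0]]
[[11,3],[13,13],[23,18],[43,19],[47,9],[48,11],[50,0]]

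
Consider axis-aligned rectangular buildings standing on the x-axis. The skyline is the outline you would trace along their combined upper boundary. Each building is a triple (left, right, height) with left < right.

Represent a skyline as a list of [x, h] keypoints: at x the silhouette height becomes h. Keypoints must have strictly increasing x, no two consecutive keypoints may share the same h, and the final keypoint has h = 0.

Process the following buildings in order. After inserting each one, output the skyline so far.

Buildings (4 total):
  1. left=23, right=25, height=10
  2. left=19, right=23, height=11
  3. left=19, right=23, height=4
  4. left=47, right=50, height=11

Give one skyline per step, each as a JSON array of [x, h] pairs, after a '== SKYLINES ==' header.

== SKYLINES ==
[[23,10],[25,0]]
[[19,11],[23,10],[25,0]]
[[19,11],[23,10],[25,0]]
[[19,11],[23,10],[25,0],[47,11],[50,0]]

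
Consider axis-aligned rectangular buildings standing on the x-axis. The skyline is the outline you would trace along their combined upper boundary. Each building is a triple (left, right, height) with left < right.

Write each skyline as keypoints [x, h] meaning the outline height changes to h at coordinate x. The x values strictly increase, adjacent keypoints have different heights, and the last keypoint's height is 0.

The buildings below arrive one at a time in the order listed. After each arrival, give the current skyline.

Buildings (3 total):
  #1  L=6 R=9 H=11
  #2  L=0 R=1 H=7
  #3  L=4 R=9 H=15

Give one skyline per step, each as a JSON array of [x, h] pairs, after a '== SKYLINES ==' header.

== SKYLINES ==
[[6,11],[9,0]]
[[0,7],[1,0],[6,11],[9,0]]
[[0,7],[1,0],[4,15],[9,0]]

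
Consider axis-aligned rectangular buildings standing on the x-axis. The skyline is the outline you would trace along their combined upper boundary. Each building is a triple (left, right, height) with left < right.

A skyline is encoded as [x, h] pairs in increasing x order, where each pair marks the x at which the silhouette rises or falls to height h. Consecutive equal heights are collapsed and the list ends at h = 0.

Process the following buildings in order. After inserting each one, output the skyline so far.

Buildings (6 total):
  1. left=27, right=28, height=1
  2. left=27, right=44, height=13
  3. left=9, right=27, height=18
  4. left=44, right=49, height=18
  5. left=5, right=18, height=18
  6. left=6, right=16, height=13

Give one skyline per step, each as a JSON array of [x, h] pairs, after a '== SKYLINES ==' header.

== SKYLINES ==
[[27,1],[28,0]]
[[27,13],[44,0]]
[[9,18],[27,13],[44,0]]
[[9,18],[27,13],[44,18],[49,0]]
[[5,18],[27,13],[44,18],[49,0]]
[[5,18],[27,13],[44,18],[49,0]]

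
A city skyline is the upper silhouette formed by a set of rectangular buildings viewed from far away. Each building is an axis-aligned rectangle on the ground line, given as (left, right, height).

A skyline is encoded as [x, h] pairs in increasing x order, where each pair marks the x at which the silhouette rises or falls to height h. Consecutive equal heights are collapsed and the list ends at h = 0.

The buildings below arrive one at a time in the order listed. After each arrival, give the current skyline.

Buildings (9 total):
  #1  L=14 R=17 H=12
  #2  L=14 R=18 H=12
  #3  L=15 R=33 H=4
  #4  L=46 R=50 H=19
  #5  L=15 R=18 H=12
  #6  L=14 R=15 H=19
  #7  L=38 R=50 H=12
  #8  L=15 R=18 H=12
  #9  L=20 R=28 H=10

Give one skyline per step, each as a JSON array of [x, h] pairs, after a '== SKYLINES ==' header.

== SKYLINES ==
[[14,12],[17,0]]
[[14,12],[18,0]]
[[14,12],[18,4],[33,0]]
[[14,12],[18,4],[33,0],[46,19],[50,0]]
[[14,12],[18,4],[33,0],[46,19],[50,0]]
[[14,19],[15,12],[18,4],[33,0],[46,19],[50,0]]
[[14,19],[15,12],[18,4],[33,0],[38,12],[46,19],[50,0]]
[[14,19],[15,12],[18,4],[33,0],[38,12],[46,19],[50,0]]
[[14,19],[15,12],[18,4],[20,10],[28,4],[33,0],[38,12],[46,19],[50,0]]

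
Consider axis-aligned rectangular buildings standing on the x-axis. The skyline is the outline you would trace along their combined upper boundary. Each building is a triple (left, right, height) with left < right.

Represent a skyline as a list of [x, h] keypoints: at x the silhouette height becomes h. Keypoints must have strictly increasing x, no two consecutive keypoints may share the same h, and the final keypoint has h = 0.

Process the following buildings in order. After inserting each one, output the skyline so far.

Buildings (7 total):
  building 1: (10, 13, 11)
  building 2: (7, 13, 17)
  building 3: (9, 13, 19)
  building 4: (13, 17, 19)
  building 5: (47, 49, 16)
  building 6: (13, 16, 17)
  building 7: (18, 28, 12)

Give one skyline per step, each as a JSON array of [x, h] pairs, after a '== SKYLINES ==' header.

== SKYLINES ==
[[10,11],[13,0]]
[[7,17],[13,0]]
[[7,17],[9,19],[13,0]]
[[7,17],[9,19],[17,0]]
[[7,17],[9,19],[17,0],[47,16],[49,0]]
[[7,17],[9,19],[17,0],[47,16],[49,0]]
[[7,17],[9,19],[17,0],[18,12],[28,0],[47,16],[49,0]]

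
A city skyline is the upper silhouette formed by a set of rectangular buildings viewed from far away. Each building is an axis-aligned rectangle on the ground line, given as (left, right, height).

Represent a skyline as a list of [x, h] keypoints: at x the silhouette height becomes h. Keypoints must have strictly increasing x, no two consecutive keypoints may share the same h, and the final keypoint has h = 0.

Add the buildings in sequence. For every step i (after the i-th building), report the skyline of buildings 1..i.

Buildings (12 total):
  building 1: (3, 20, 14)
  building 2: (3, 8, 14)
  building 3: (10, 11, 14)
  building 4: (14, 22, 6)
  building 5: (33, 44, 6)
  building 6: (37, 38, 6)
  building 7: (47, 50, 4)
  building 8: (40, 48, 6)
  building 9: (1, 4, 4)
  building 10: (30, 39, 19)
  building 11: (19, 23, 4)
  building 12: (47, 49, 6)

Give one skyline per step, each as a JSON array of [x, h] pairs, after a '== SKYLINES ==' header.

== SKYLINES ==
[[3,14],[20,0]]
[[3,14],[20,0]]
[[3,14],[20,0]]
[[3,14],[20,6],[22,0]]
[[3,14],[20,6],[22,0],[33,6],[44,0]]
[[3,14],[20,6],[22,0],[33,6],[44,0]]
[[3,14],[20,6],[22,0],[33,6],[44,0],[47,4],[50,0]]
[[3,14],[20,6],[22,0],[33,6],[48,4],[50,0]]
[[1,4],[3,14],[20,6],[22,0],[33,6],[48,4],[50,0]]
[[1,4],[3,14],[20,6],[22,0],[30,19],[39,6],[48,4],[50,0]]
[[1,4],[3,14],[20,6],[22,4],[23,0],[30,19],[39,6],[48,4],[50,0]]
[[1,4],[3,14],[20,6],[22,4],[23,0],[30,19],[39,6],[49,4],[50,0]]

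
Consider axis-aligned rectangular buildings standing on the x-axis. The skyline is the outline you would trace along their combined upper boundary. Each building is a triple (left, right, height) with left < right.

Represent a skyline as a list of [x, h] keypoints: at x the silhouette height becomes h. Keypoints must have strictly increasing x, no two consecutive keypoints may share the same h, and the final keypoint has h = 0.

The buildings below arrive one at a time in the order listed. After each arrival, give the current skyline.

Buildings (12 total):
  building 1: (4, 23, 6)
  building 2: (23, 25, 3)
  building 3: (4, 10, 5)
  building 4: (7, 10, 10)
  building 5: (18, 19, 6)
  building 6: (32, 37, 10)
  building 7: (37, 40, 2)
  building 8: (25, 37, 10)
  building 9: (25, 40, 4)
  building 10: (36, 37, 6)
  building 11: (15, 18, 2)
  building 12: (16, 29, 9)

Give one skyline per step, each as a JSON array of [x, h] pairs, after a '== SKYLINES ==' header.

== SKYLINES ==
[[4,6],[23,0]]
[[4,6],[23,3],[25,0]]
[[4,6],[23,3],[25,0]]
[[4,6],[7,10],[10,6],[23,3],[25,0]]
[[4,6],[7,10],[10,6],[23,3],[25,0]]
[[4,6],[7,10],[10,6],[23,3],[25,0],[32,10],[37,0]]
[[4,6],[7,10],[10,6],[23,3],[25,0],[32,10],[37,2],[40,0]]
[[4,6],[7,10],[10,6],[23,3],[25,10],[37,2],[40,0]]
[[4,6],[7,10],[10,6],[23,3],[25,10],[37,4],[40,0]]
[[4,6],[7,10],[10,6],[23,3],[25,10],[37,4],[40,0]]
[[4,6],[7,10],[10,6],[23,3],[25,10],[37,4],[40,0]]
[[4,6],[7,10],[10,6],[16,9],[25,10],[37,4],[40,0]]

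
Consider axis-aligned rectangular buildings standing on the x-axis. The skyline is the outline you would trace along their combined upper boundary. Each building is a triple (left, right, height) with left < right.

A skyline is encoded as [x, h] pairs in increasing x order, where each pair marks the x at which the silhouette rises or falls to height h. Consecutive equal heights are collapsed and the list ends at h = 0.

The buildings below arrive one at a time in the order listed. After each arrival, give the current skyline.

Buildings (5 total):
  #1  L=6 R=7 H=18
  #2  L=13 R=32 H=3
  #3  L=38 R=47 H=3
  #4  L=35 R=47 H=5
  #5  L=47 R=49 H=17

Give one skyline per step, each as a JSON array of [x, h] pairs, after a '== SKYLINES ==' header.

== SKYLINES ==
[[6,18],[7,0]]
[[6,18],[7,0],[13,3],[32,0]]
[[6,18],[7,0],[13,3],[32,0],[38,3],[47,0]]
[[6,18],[7,0],[13,3],[32,0],[35,5],[47,0]]
[[6,18],[7,0],[13,3],[32,0],[35,5],[47,17],[49,0]]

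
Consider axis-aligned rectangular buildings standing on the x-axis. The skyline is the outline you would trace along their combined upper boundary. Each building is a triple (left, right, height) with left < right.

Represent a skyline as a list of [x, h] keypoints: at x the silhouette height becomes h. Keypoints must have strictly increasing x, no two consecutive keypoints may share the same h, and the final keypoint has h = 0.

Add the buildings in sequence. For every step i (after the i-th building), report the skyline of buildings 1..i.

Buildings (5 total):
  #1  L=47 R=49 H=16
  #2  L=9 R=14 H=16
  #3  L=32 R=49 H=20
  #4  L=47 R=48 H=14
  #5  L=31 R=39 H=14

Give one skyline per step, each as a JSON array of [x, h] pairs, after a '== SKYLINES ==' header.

== SKYLINES ==
[[47,16],[49,0]]
[[9,16],[14,0],[47,16],[49,0]]
[[9,16],[14,0],[32,20],[49,0]]
[[9,16],[14,0],[32,20],[49,0]]
[[9,16],[14,0],[31,14],[32,20],[49,0]]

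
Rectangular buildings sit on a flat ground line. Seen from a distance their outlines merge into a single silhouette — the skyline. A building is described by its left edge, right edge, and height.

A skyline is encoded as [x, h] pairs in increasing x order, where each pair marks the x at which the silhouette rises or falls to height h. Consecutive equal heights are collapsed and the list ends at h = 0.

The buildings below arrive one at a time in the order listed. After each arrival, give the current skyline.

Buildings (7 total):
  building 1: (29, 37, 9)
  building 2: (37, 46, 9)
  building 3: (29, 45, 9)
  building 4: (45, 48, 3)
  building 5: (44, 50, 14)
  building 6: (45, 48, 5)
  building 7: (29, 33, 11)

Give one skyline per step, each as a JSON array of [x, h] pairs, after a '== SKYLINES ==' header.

== SKYLINES ==
[[29,9],[37,0]]
[[29,9],[46,0]]
[[29,9],[46,0]]
[[29,9],[46,3],[48,0]]
[[29,9],[44,14],[50,0]]
[[29,9],[44,14],[50,0]]
[[29,11],[33,9],[44,14],[50,0]]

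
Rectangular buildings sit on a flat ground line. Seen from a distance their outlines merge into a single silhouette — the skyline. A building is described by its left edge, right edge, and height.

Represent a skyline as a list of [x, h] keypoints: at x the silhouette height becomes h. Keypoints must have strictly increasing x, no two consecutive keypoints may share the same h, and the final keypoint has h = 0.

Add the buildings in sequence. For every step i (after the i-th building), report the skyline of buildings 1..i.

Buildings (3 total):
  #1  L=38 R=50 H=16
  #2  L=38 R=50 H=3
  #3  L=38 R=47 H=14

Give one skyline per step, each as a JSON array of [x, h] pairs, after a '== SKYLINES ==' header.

== SKYLINES ==
[[38,16],[50,0]]
[[38,16],[50,0]]
[[38,16],[50,0]]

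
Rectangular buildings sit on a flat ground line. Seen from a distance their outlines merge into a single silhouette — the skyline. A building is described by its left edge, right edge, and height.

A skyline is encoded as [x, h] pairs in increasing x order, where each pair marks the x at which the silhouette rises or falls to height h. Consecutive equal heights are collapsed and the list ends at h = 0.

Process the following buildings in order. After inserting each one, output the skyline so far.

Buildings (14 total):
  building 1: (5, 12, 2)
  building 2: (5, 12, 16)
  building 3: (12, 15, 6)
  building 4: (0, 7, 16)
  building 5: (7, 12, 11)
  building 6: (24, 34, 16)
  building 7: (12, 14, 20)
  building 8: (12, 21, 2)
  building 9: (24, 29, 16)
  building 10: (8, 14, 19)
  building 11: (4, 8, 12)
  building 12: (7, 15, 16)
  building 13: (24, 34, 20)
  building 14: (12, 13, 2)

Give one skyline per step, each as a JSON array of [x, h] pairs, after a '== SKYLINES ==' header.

== SKYLINES ==
[[5,2],[12,0]]
[[5,16],[12,0]]
[[5,16],[12,6],[15,0]]
[[0,16],[12,6],[15,0]]
[[0,16],[12,6],[15,0]]
[[0,16],[12,6],[15,0],[24,16],[34,0]]
[[0,16],[12,20],[14,6],[15,0],[24,16],[34,0]]
[[0,16],[12,20],[14,6],[15,2],[21,0],[24,16],[34,0]]
[[0,16],[12,20],[14,6],[15,2],[21,0],[24,16],[34,0]]
[[0,16],[8,19],[12,20],[14,6],[15,2],[21,0],[24,16],[34,0]]
[[0,16],[8,19],[12,20],[14,6],[15,2],[21,0],[24,16],[34,0]]
[[0,16],[8,19],[12,20],[14,16],[15,2],[21,0],[24,16],[34,0]]
[[0,16],[8,19],[12,20],[14,16],[15,2],[21,0],[24,20],[34,0]]
[[0,16],[8,19],[12,20],[14,16],[15,2],[21,0],[24,20],[34,0]]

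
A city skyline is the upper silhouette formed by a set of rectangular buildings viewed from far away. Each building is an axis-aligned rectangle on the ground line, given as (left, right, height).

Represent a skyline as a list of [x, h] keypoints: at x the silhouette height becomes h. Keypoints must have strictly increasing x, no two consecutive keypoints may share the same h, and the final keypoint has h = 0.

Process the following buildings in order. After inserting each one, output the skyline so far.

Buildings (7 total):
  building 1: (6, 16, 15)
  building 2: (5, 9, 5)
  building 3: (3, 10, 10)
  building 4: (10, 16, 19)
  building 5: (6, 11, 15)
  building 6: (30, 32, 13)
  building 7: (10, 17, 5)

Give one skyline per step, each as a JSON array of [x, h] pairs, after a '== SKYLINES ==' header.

== SKYLINES ==
[[6,15],[16,0]]
[[5,5],[6,15],[16,0]]
[[3,10],[6,15],[16,0]]
[[3,10],[6,15],[10,19],[16,0]]
[[3,10],[6,15],[10,19],[16,0]]
[[3,10],[6,15],[10,19],[16,0],[30,13],[32,0]]
[[3,10],[6,15],[10,19],[16,5],[17,0],[30,13],[32,0]]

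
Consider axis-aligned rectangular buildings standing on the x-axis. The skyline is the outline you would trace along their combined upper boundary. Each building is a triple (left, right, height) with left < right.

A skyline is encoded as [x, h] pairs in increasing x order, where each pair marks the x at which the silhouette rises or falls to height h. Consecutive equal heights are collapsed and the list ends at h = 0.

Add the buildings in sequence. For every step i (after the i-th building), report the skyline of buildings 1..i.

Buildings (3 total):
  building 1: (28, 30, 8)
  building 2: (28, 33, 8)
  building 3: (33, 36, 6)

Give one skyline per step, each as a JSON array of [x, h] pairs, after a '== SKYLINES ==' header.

== SKYLINES ==
[[28,8],[30,0]]
[[28,8],[33,0]]
[[28,8],[33,6],[36,0]]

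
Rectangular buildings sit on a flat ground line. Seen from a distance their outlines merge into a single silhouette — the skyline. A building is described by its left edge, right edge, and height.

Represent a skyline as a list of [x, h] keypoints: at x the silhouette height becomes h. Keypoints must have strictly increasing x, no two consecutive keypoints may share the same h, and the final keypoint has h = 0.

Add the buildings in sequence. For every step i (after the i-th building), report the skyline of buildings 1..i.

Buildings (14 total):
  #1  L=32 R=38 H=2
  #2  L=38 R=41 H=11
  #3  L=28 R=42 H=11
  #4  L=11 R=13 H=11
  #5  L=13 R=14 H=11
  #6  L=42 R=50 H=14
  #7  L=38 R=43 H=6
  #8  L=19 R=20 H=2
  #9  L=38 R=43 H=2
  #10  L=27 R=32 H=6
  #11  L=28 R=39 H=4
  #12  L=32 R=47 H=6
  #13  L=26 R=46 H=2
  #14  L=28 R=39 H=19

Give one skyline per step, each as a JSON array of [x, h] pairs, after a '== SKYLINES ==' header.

== SKYLINES ==
[[32,2],[38,0]]
[[32,2],[38,11],[41,0]]
[[28,11],[42,0]]
[[11,11],[13,0],[28,11],[42,0]]
[[11,11],[14,0],[28,11],[42,0]]
[[11,11],[14,0],[28,11],[42,14],[50,0]]
[[11,11],[14,0],[28,11],[42,14],[50,0]]
[[11,11],[14,0],[19,2],[20,0],[28,11],[42,14],[50,0]]
[[11,11],[14,0],[19,2],[20,0],[28,11],[42,14],[50,0]]
[[11,11],[14,0],[19,2],[20,0],[27,6],[28,11],[42,14],[50,0]]
[[11,11],[14,0],[19,2],[20,0],[27,6],[28,11],[42,14],[50,0]]
[[11,11],[14,0],[19,2],[20,0],[27,6],[28,11],[42,14],[50,0]]
[[11,11],[14,0],[19,2],[20,0],[26,2],[27,6],[28,11],[42,14],[50,0]]
[[11,11],[14,0],[19,2],[20,0],[26,2],[27,6],[28,19],[39,11],[42,14],[50,0]]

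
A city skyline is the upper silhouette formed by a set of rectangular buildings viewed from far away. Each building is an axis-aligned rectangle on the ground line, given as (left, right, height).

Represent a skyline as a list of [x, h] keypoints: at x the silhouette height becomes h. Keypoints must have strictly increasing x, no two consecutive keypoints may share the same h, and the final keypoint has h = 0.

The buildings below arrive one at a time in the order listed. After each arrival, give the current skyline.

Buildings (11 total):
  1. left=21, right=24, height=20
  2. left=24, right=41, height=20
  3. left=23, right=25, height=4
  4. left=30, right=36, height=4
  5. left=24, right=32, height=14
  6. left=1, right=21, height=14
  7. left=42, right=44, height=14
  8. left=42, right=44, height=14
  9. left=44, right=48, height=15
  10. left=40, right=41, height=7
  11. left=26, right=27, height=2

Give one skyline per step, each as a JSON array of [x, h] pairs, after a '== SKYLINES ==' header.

== SKYLINES ==
[[21,20],[24,0]]
[[21,20],[41,0]]
[[21,20],[41,0]]
[[21,20],[41,0]]
[[21,20],[41,0]]
[[1,14],[21,20],[41,0]]
[[1,14],[21,20],[41,0],[42,14],[44,0]]
[[1,14],[21,20],[41,0],[42,14],[44,0]]
[[1,14],[21,20],[41,0],[42,14],[44,15],[48,0]]
[[1,14],[21,20],[41,0],[42,14],[44,15],[48,0]]
[[1,14],[21,20],[41,0],[42,14],[44,15],[48,0]]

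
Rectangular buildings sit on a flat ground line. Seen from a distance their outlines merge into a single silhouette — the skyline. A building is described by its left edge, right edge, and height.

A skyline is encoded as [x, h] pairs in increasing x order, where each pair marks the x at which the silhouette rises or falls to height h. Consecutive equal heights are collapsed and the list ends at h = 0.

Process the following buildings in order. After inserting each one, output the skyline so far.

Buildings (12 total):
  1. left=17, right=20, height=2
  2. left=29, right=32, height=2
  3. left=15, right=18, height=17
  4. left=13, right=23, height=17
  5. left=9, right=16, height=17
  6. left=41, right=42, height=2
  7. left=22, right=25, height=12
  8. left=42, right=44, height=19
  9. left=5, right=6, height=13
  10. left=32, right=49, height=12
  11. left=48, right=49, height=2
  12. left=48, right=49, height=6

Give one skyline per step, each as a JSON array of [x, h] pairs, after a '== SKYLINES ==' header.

== SKYLINES ==
[[17,2],[20,0]]
[[17,2],[20,0],[29,2],[32,0]]
[[15,17],[18,2],[20,0],[29,2],[32,0]]
[[13,17],[23,0],[29,2],[32,0]]
[[9,17],[23,0],[29,2],[32,0]]
[[9,17],[23,0],[29,2],[32,0],[41,2],[42,0]]
[[9,17],[23,12],[25,0],[29,2],[32,0],[41,2],[42,0]]
[[9,17],[23,12],[25,0],[29,2],[32,0],[41,2],[42,19],[44,0]]
[[5,13],[6,0],[9,17],[23,12],[25,0],[29,2],[32,0],[41,2],[42,19],[44,0]]
[[5,13],[6,0],[9,17],[23,12],[25,0],[29,2],[32,12],[42,19],[44,12],[49,0]]
[[5,13],[6,0],[9,17],[23,12],[25,0],[29,2],[32,12],[42,19],[44,12],[49,0]]
[[5,13],[6,0],[9,17],[23,12],[25,0],[29,2],[32,12],[42,19],[44,12],[49,0]]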